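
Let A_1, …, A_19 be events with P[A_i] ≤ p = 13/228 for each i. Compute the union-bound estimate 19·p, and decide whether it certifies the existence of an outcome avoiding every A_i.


Union bound: P[∪_{i=1}^{19} A_i] ≤ Σ_i P[A_i] ≤ 19·p = 19·(13/228) = 13/12.
Numerically: 13/12 ≈ 1.0833333.
Is 13/12 < 1? NO.
Since the bound 13/12 is ≥ 1, the union bound is uninformative here; it does NOT by itself certify existence.

19·p = 13/12 ≈ 1.0833333; existence NOT certified by the union bound.


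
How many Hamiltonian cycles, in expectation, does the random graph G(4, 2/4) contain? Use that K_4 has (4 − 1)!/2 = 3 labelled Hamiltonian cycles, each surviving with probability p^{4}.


K_4 has (4 − 1)!/2 = 3 labelled Hamiltonian cycles.
For each such Hamiltonian cycle H, let X_H = 1 if all 4 edges of H are present in G. Then P[X_H = 1] = p^{4} = (1/2)^{4} = 1/16.
By linearity of expectation: E[X] = Σ_H E[X_H] = 3 · p^{4} = 3 · 1/16 = 3/16.
Numerically: E[X] ≈ 0.1875.

E[X] = 3 · (1/2)^{4} = 3/16 ≈ 0.1875.


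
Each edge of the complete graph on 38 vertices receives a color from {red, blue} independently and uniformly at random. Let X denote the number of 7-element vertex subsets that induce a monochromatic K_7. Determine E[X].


Let X = Σ_S X_S over the C(38, 7) = 12620256 subsets S of size 7, where X_S = 1 if the K_7 on S is monochromatic.
For a fixed S, the K_7 on S has C(7, 2) = 21 edges. P[all 21 edges red] = (1/2)^21, and likewise for blue, so P[monochromatic] = 2·(1/2)^21 = 2^{1 − 21} = 1/1048576.
Summing: E[X] = C(38, 7) · 2^{1 − 21} = 12620256 · 1/1048576 = 394383/32768.
Numerically: E[X] ≈ 12.035614.

E[X] = C(38,7)·2^(1−C(7,2)) = 394383/32768 ≈ 12.035614.


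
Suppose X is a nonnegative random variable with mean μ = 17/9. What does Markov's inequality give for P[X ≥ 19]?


μ = E[X] = 17/9, a = 19.
Markov: P[X ≥ 19] ≤ μ/a = (17/9)/19 = 17/171.
Numerically: ≈ 0.099415.
(Since a = 19 > μ = 1.888889, the bound 17/171 is < 1 and informative.)

P[X ≥ 19] ≤ 17/171 ≈ 0.099415.


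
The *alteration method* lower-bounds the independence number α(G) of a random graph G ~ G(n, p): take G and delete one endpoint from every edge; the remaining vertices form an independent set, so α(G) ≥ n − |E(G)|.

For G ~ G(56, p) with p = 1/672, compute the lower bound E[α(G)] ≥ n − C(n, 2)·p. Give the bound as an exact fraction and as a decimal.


E[|E(G)|] = C(56, 2)·p = 1540 · (1/672) = 55/24.
E[α(G)] ≥ n − E[|E(G)|] = 56 − 55/24 = 1289/24.
Numerically: ≈ 53.708333.
(This is only a lower bound; the true E[α(G)] may be larger.)

E[α(G)] ≥ 1289/24 ≈ 53.708333.


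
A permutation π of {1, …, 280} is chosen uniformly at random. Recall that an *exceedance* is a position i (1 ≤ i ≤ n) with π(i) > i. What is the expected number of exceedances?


Write X = Σ_{i=1}^{280} X_i, where X_i = 1_{π(i) > i}.
For each fixed i, π(i) is uniform over {1, …, 280} (marginal of a uniform permutation), so P[π(i) > i] = (n − i)/n. Summing: Σ_{i=1}^{280} (n − i)/n = (0 + 1 + … + 279)/280 = 280(280 − 1)/(2·280) = (280 − 1)/2.
Hence E[X] = Σ_{i=1}^{280} (280 − i)/280 = 279/2 ≈ 139.500000.

E[X] = 279/2 = 139.500000.


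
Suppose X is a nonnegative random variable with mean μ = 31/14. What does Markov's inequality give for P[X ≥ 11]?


μ = E[X] = 31/14, a = 11.
Markov: P[X ≥ 11] ≤ μ/a = (31/14)/11 = 31/154.
Numerically: ≈ 0.20130.
(Since a = 11 > μ = 2.21429, the bound 31/154 is < 1 and informative.)

P[X ≥ 11] ≤ 31/154 ≈ 0.20130.


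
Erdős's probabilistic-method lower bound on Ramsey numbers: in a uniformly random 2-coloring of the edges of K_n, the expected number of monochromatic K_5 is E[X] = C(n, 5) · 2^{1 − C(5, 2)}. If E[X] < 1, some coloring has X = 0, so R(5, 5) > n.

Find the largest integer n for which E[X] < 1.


We need C(n, 5) · 2^{1 − 10} < 1, i.e. C(n, 5) < 2^{10 − 1} = 512.
Check values of n near the boundary:
  n = 6: C(6, 5) = 6; 6 < 512? YES
  n = 7: C(7, 5) = 21; 21 < 512? YES
  n = 8: C(8, 5) = 56; 56 < 512? YES
  n = 9: C(9, 5) = 126; 126 < 512? YES
  n = 10: C(10, 5) = 252; 252 < 512? YES
  n = 11: C(11, 5) = 462; 462 < 512? YES
  n = 12: C(12, 5) = 792; 792 < 512? NO
The largest n with C(n, 5) < 512 is n = 11 (where E[X] = 231/256 ≈ 0.902). Hence R(5, 5) > 11, i.e. R(5, 5) ≥ 12.

Largest n = 11; hence R(5, 5) > 11.


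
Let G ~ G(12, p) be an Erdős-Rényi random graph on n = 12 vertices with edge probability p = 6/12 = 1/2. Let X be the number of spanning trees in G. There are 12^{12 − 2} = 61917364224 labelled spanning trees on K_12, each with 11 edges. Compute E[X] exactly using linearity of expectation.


K_12 has 12^{12 − 2} = 61917364224 labelled spanning trees.
For each such spanning tree H, let X_H = 1 if all 11 edges of H are present in G. Then P[X_H = 1] = p^{11} = (1/2)^{11} = 1/2048.
Summing the indicators: E[X] = Σ_H E[X_H] = 61917364224 · p^{11} = 61917364224 · 1/2048 = 30233088.
Numerically: E[X] ≈ 3.02331e+07.

E[X] = 61917364224 · (1/2)^{11} = 30233088 ≈ 3.02331e+07.


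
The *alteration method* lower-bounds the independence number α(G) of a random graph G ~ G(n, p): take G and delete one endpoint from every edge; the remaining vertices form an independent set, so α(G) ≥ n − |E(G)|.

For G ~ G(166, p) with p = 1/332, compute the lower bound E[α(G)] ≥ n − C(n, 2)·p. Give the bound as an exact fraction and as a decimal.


E[|E(G)|] = C(166, 2)·p = 13695 · (1/332) = 165/4.
E[α(G)] ≥ n − E[|E(G)|] = 166 − 165/4 = 499/4.
Numerically: ≈ 124.7500.
(This is only a lower bound; the true E[α(G)] may be larger.)

E[α(G)] ≥ 499/4 ≈ 124.7500.


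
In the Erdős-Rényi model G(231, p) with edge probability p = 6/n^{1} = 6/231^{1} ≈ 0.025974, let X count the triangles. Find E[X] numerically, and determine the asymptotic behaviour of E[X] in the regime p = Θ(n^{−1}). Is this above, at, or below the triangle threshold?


Number of potential triangles: C(231, 3) = 2027795.
Each occurs with probability p³ ≈ (0.025974)³ ≈ 1.7523377e-05.
By linearity: E[X] = C(231, 3)·p³ ≈ 2027795 · 1.7523377e-05 ≈ 35.53382.
Here α = 1, so p = 6/n is exactly at the triangle threshold p ~ 1/n. Asymptotically E[X] → c³/6 = 6³/6 = 36 ≈ 36.00000, a bounded constant. In this regime the triangle count is asymptotically Poisson(c³/6).

E[X] ≈ 35.53382; in regime p = Θ(1/n^{1}) E[X] stays bounded (at the triangle threshold p ~ 1/n).


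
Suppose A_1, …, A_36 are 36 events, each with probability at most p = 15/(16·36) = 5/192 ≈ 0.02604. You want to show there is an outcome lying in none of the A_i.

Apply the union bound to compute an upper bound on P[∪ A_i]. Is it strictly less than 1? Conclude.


Union bound: P[∪_{i=1}^{36} A_i] ≤ Σ_i P[A_i] ≤ 36·p = 36·(5/192) = 15/16.
Numerically: 15/16 ≈ 0.93750.
Is 15/16 < 1? YES.
Since P[∪ A_i] ≤ 15/16 < 1, the complement has P[∩ A_i^c] ≥ 1 − 15/16 = 1/16 > 0, so some outcome avoids every A_i.

36·p = 15/16 ≈ 0.93750; existence CERTIFIED by the union bound.


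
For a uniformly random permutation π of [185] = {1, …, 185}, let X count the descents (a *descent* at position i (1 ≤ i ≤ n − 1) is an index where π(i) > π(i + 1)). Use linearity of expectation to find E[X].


Write X = Σ X_I over i = 1, …, 184, with X_I the indicator of one descent.
There are 184 indicators.
For each fixed i, the pair (π(i), π(i+1)) is a uniformly random ordered pair of distinct values from {1, …, 185}; by symmetry P[π(i) > π(i+1)] = 1/2.
By linearity: E[X] = 184 · (1/2) = (185 − 1) · (1/2) = 92 ≈ 92.000000.

E[X] = 92 = 92.000000.


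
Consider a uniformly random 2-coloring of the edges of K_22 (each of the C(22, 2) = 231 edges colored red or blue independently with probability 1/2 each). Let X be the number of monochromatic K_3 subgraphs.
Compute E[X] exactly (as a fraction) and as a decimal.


Let X = Σ_S X_S over the C(22, 3) = 1540 subsets S of size 3, where X_S = 1 if the K_3 on S is monochromatic.
For a fixed S, the K_3 on S has C(3, 2) = 3 edges. P[all 3 edges red] = (1/2)^3, and likewise for blue, so P[monochromatic] = 2·(1/2)^3 = 2^{1 − 3} = 1/4.
By linearity of expectation: E[X] = C(22, 3) · 2^{1 − 3} = 1540 · 1/4 = 385.
Numerically: E[X] ≈ 385.0000.

E[X] = C(22,3)·2^(1−C(3,2)) = 385 ≈ 385.0000.


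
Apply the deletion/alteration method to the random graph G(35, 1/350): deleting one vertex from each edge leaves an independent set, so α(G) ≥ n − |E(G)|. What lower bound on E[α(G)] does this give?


E[|E(G)|] = C(35, 2)·p = 595 · (1/350) = 17/10.
E[α(G)] ≥ n − E[|E(G)|] = 35 − 17/10 = 333/10.
Numerically: ≈ 33.300.
(This is only a lower bound; the true E[α(G)] may be larger.)

E[α(G)] ≥ 333/10 ≈ 33.300.


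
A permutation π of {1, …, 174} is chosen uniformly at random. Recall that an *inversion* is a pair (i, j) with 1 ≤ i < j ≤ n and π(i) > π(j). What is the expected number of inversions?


Write X = Σ X_I over the C(174, 2) = 15051 pairs i < j, with X_I the indicator of one inversion.
There are 15051 indicators.
For each fixed pair i < j, the values π(i) and π(j) are two distinct elements of {1, …, 174} in uniformly random order; by symmetry P[π(i) > π(j)] = 1/2.
By linearity: E[X] = 15051 · (1/2) = C(174, 2) · (1/2) = 15051/2 = 15051/2 ≈ 7525.500.

E[X] = 15051/2 = 7525.500.


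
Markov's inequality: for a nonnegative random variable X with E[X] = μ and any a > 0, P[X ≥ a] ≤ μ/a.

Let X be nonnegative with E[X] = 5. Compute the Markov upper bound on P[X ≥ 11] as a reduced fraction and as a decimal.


μ = E[X] = 5, a = 11.
Markov: P[X ≥ 11] ≤ μ/a = (5)/11 = 5/11.
Numerically: ≈ 0.455.
(Since a = 11 > μ = 5.000, the bound 5/11 is < 1 and informative.)

P[X ≥ 11] ≤ 5/11 ≈ 0.455.


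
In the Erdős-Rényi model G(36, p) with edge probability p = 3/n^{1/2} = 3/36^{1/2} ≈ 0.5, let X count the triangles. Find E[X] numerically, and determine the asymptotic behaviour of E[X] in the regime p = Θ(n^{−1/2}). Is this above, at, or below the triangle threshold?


Number of potential triangles: C(36, 3) = 7140.
Each occurs with probability p³ ≈ (0.5)³ ≈ 1.25000000e-01.
By linearity: E[X] = C(36, 3)·p³ ≈ 7140 · 1.25000000e-01 ≈ 892.500000.
Since α = 1/2 < 1, p = c/n^{1/2} ≫ 1/n is above the triangle threshold p ~ 1/n. Asymptotically E[X] ~ (c³/6)·n^{3(1−α)} = (3³/6)·n^{1.5} → ∞; triangles are abundant w.h.p.

E[X] ≈ 892.500000; in regime p = Θ(1/n^{1/2}) E[X] diverges (above the triangle threshold p ~ 1/n).


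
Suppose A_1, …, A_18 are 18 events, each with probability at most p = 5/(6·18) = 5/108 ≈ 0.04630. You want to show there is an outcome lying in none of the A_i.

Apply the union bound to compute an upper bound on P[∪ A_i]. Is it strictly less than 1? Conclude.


Union bound: P[∪_{i=1}^{18} A_i] ≤ Σ_i P[A_i] ≤ 18·p = 18·(5/108) = 5/6.
Numerically: 5/6 ≈ 0.83333.
Is 5/6 < 1? YES.
Since P[∪ A_i] ≤ 5/6 < 1, the complement has P[∩ A_i^c] ≥ 1 − 5/6 = 1/6 > 0, so some outcome avoids every A_i.

18·p = 5/6 ≈ 0.83333; existence CERTIFIED by the union bound.


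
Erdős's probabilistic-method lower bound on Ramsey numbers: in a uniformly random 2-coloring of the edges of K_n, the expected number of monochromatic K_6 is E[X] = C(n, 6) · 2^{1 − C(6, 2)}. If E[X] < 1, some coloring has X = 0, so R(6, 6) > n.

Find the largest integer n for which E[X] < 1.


We need C(n, 6) · 2^{1 − 15} < 1, i.e. C(n, 6) < 2^{15 − 1} = 16384.
Check values of n near the boundary:
  n = 15: C(15, 6) = 5005; 5005 < 16384? YES
  n = 16: C(16, 6) = 8008; 8008 < 16384? YES
  n = 17: C(17, 6) = 12376; 12376 < 16384? YES
  n = 18: C(18, 6) = 18564; 18564 < 16384? NO
The largest n with C(n, 6) < 16384 is n = 17 (where E[X] = 1547/2048 ≈ 0.755371). Hence R(6, 6) > 17, i.e. R(6, 6) ≥ 18.

Largest n = 17; hence R(6, 6) > 17.


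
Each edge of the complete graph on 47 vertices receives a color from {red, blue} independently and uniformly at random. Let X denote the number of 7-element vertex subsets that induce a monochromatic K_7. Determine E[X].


Let X = Σ_S X_S over the C(47, 7) = 62891499 subsets S of size 7, where X_S = 1 if the K_7 on S is monochromatic.
For a fixed S, the K_7 on S has C(7, 2) = 21 edges. P[all 21 edges red] = (1/2)^21, and likewise for blue, so P[monochromatic] = 2·(1/2)^21 = 2^{1 − 21} = 1/1048576.
Summing: E[X] = C(47, 7) · 2^{1 − 21} = 62891499 · 1/1048576 = 62891499/1048576.
Numerically: E[X] ≈ 59.978.

E[X] = C(47,7)·2^(1−C(7,2)) = 62891499/1048576 ≈ 59.978.


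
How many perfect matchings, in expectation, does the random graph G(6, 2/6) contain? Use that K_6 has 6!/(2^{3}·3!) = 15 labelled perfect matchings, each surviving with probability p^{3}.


K_6 has 6!/(2^{3}·3!) = 15 labelled perfect matchings.
For each such perfect matching H, let X_H = 1 if all 3 edges of H are present in G. Then P[X_H = 1] = p^{3} = (1/3)^{3} = 1/27.
By linearity of expectation: E[X] = Σ_H E[X_H] = 15 · p^{3} = 15 · 1/27 = 5/9.
Numerically: E[X] ≈ 0.555556.

E[X] = 15 · (1/3)^{3} = 5/9 ≈ 0.555556.


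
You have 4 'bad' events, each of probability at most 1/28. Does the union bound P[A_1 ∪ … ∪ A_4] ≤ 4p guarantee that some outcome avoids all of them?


Union bound: P[∪_{i=1}^{4} A_i] ≤ Σ_i P[A_i] ≤ 4·p = 4·(1/28) = 1/7.
Numerically: 1/7 ≈ 0.1429.
Is 1/7 < 1? YES.
Since P[∪ A_i] ≤ 1/7 < 1, the complement has P[∩ A_i^c] ≥ 1 − 1/7 = 6/7 > 0, so some outcome avoids every A_i.

4·p = 1/7 ≈ 0.1429; existence CERTIFIED by the union bound.


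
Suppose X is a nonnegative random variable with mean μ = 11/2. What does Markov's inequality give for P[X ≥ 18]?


μ = E[X] = 11/2, a = 18.
Markov: P[X ≥ 18] ≤ μ/a = (11/2)/18 = 11/36.
Numerically: ≈ 0.306.
(Since a = 18 > μ = 5.500, the bound 11/36 is < 1 and informative.)

P[X ≥ 18] ≤ 11/36 ≈ 0.306.


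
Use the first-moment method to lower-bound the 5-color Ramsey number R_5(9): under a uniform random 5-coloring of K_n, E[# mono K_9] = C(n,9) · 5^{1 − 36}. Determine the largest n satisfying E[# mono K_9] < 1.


We need C(n, 9) · 5^{1 − 36} < 1, i.e. C(n, 9) < 5^{36 − 1} = 2910383045673370361328125.
Check values of n near the boundary:
  n = 2167: C(2167, 9) = 2855899084841489792706810; 2855899084841489792706810 < 2910383045673370361328125? YES
  n = 2168: C(2168, 9) = 2867804175977929537095120; 2867804175977929537095120 < 2910383045673370361328125? YES
  n = 2169: C(2169, 9) = 2879753360044504243499683; 2879753360044504243499683 < 2910383045673370361328125? YES
  n = 2170: C(2170, 9) = 2891746779868845075610510; 2891746779868845075610510 < 2910383045673370361328125? YES
  n = 2171: C(2171, 9) = 2903784578674959601827205; 2903784578674959601827205 < 2910383045673370361328125? YES
  n = 2172: C(2172, 9) = 2915866900084148060642020; 2915866900084148060642020 < 2910383045673370361328125? NO
The largest n with C(n, 9) < 2910383045673370361328125 is n = 2171 (where E[X] = 580756915734991920365441/582076609134674072265625 ≈ 0.997733). Hence R_5(9) > 2171, i.e. R_5(9) ≥ 2172.

Largest n = 2171; hence R_5(9) > 2171.


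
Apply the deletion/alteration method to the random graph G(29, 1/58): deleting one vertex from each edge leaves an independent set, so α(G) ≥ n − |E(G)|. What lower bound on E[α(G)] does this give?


E[|E(G)|] = C(29, 2)·p = 406 · (1/58) = 7.
E[α(G)] ≥ n − E[|E(G)|] = 29 − 7 = 22.
Numerically: ≈ 22.0000.
(This is only a lower bound; the true E[α(G)] may be larger.)

E[α(G)] ≥ 22 ≈ 22.0000.


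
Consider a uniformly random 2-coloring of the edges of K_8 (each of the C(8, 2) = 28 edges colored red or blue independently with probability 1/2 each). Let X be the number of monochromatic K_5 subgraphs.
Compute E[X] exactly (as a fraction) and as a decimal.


Let X = Σ_S X_S over the C(8, 5) = 56 subsets S of size 5, where X_S = 1 if the K_5 on S is monochromatic.
For a fixed S, the K_5 on S has C(5, 2) = 10 edges. P[all 10 edges red] = (1/2)^10, and likewise for blue, so P[monochromatic] = 2·(1/2)^10 = 2^{1 − 10} = 1/512.
By linearity of expectation: E[X] = C(8, 5) · 2^{1 − 10} = 56 · 1/512 = 7/64.
Numerically: E[X] ≈ 0.10938.

E[X] = C(8,5)·2^(1−C(5,2)) = 7/64 ≈ 0.10938.


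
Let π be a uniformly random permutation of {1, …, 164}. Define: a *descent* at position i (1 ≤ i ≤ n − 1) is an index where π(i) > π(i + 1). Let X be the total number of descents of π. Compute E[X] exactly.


Write X = Σ X_I over i = 1, …, 163, with X_I the indicator of one descent.
There are 163 indicators.
For each fixed i, the pair (π(i), π(i+1)) is a uniformly random ordered pair of distinct values from {1, …, 164}; by symmetry P[π(i) > π(i+1)] = 1/2.
By linearity: E[X] = 163 · (1/2) = (164 − 1) · (1/2) = 163/2 ≈ 81.50000.

E[X] = 163/2 = 81.50000.


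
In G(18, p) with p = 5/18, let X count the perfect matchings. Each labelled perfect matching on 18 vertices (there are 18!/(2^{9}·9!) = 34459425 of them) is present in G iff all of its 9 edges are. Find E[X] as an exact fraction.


K_18 has 18!/(2^{9}·9!) = 34459425 labelled perfect matchings.
For each such perfect matching H, let X_H = 1 if all 9 edges of H are present in G. Then P[X_H = 1] = p^{9} = (5/18)^{9} = 1953125/198359290368.
By linearity of expectation: E[X] = Σ_H E[X_H] = 34459425 · p^{9} = 34459425 · 1953125/198359290368 = 830908203125/2448880128.
Numerically: E[X] ≈ 339.301.

E[X] = 34459425 · (5/18)^{9} = 830908203125/2448880128 ≈ 339.301.


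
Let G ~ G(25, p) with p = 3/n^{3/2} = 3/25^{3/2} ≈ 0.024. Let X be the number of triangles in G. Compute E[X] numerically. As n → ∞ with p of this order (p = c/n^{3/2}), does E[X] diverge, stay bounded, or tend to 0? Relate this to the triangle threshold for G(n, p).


Number of potential triangles: C(25, 3) = 2300.
Each occurs with probability p³ ≈ (0.024)³ ≈ 1.3824000e-05.
By linearity: E[X] = C(25, 3)·p³ ≈ 2300 · 1.3824000e-05 ≈ 0.03180.
Since α = 3/2 > 1, p = c/n^{3/2} = o(1/n) is below the triangle threshold p ~ 1/n. Asymptotically E[X] ~ (c³/6)·n^{3(1−α)} = (3³/6)·n^{-1.5} → 0, so by Markov's inequality G has no triangles w.h.p.

E[X] ≈ 0.03180; in regime p = Θ(1/n^{3/2}) E[X] tends to 0 (below the triangle threshold p ~ 1/n).


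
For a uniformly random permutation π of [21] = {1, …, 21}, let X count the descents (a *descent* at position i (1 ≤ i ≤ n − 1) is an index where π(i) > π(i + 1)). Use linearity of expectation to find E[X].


Write X = Σ X_I over i = 1, …, 20, with X_I the indicator of one descent.
There are 20 indicators.
For each fixed i, the pair (π(i), π(i+1)) is a uniformly random ordered pair of distinct values from {1, …, 21}; by symmetry P[π(i) > π(i+1)] = 1/2.
By linearity: E[X] = 20 · (1/2) = (21 − 1) · (1/2) = 10 ≈ 10.000000.

E[X] = 10 = 10.000000.


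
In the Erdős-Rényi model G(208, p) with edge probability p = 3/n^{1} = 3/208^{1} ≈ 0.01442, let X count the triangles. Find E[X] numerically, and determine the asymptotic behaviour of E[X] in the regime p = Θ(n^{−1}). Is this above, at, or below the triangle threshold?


Number of potential triangles: C(208, 3) = 1478256.
Each occurs with probability p³ ≈ (0.01442)³ ≈ 3.000363e-06.
By linearity: E[X] = C(208, 3)·p³ ≈ 1478256 · 3.000363e-06 ≈ 4.4353.
Here α = 1, so p = 3/n is exactly at the triangle threshold p ~ 1/n. Asymptotically E[X] → c³/6 = 3³/6 = 9/2 ≈ 4.5000, a bounded constant. In this regime the triangle count is asymptotically Poisson(c³/6).

E[X] ≈ 4.4353; in regime p = Θ(1/n^{1}) E[X] stays bounded (at the triangle threshold p ~ 1/n).


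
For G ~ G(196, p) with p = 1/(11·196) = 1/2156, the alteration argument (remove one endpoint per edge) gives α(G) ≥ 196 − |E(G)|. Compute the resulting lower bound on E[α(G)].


E[|E(G)|] = C(196, 2)·p = 19110 · (1/2156) = 195/22.
E[α(G)] ≥ n − E[|E(G)|] = 196 − 195/22 = 4117/22.
Numerically: ≈ 187.136364.
(This is only a lower bound; the true E[α(G)] may be larger.)

E[α(G)] ≥ 4117/22 ≈ 187.136364.


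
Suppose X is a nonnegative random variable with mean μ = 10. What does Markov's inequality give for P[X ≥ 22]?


μ = E[X] = 10, a = 22.
Markov: P[X ≥ 22] ≤ μ/a = (10)/22 = 5/11.
Numerically: ≈ 0.455.
(Since a = 22 > μ = 10.000, the bound 5/11 is < 1 and informative.)

P[X ≥ 22] ≤ 5/11 ≈ 0.455.


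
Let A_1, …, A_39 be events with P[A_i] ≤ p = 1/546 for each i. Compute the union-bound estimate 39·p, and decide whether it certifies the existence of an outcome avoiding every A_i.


Union bound: P[∪_{i=1}^{39} A_i] ≤ Σ_i P[A_i] ≤ 39·p = 39·(1/546) = 1/14.
Numerically: 1/14 ≈ 0.07143.
Is 1/14 < 1? YES.
Since P[∪ A_i] ≤ 1/14 < 1, the complement has P[∩ A_i^c] ≥ 1 − 1/14 = 13/14 > 0, so some outcome avoids every A_i.

39·p = 1/14 ≈ 0.07143; existence CERTIFIED by the union bound.


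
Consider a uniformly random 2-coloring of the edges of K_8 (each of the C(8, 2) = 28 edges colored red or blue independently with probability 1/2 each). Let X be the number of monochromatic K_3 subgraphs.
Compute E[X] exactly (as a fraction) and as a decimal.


Let X = Σ_S X_S over the C(8, 3) = 56 subsets S of size 3, where X_S = 1 if the K_3 on S is monochromatic.
For a fixed S, the K_3 on S has C(3, 2) = 3 edges. P[all 3 edges red] = (1/2)^3, and likewise for blue, so P[monochromatic] = 2·(1/2)^3 = 2^{1 − 3} = 1/4.
By linearity: E[X] = C(8, 3) · 2^{1 − 3} = 56 · 1/4 = 14.
Numerically: E[X] ≈ 14.000000.

E[X] = C(8,3)·2^(1−C(3,2)) = 14 ≈ 14.000000.


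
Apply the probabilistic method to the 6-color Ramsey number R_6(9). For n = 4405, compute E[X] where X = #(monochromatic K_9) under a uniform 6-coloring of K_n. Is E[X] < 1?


E[X] = C(4405, 9) · 6^{1 − 36} = 1706862792900636302463627150 · 6^{−35} = 1706862792900636302463627150/1719070799748422591028658176.
As a reduced fraction: E[X] = 284477132150106050410604525/286511799958070431838109696 ≈ 0.9928985.
Is E[X] < 1? YES.
Since E[X] < 1, there exists a 6-coloring of K_{4405} with no monochromatic K_9; hence R_6(9) > 4405.

E[X] = 284477132150106050410604525/286511799958070431838109696 ≈ 0.9928985; E[X] < 1, so R_6(9) > 4405.


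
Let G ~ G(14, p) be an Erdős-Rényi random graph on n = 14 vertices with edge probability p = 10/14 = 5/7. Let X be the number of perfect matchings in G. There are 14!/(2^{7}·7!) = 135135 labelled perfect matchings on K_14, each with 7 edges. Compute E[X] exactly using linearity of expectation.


K_14 has 14!/(2^{7}·7!) = 135135 labelled perfect matchings.
For each such perfect matching H, let X_H = 1 if all 7 edges of H are present in G. Then P[X_H = 1] = p^{7} = (5/7)^{7} = 78125/823543.
Summing the indicators: E[X] = Σ_H E[X_H] = 135135 · p^{7} = 135135 · 78125/823543 = 1508203125/117649.
Numerically: E[X] ≈ 1.282e+04.

E[X] = 135135 · (5/7)^{7} = 1508203125/117649 ≈ 1.282e+04.


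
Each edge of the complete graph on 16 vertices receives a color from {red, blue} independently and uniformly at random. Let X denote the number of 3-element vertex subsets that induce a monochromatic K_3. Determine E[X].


Let X = Σ_S X_S over the C(16, 3) = 560 subsets S of size 3, where X_S = 1 if the K_3 on S is monochromatic.
For a fixed S, the K_3 on S has C(3, 2) = 3 edges. P[all 3 edges red] = (1/2)^3, and likewise for blue, so P[monochromatic] = 2·(1/2)^3 = 2^{1 − 3} = 1/4.
Summing: E[X] = C(16, 3) · 2^{1 − 3} = 560 · 1/4 = 140.
Numerically: E[X] ≈ 140.0000.

E[X] = C(16,3)·2^(1−C(3,2)) = 140 ≈ 140.0000.


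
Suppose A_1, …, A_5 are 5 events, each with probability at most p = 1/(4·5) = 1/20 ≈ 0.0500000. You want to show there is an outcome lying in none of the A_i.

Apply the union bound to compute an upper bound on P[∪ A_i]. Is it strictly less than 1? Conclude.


Union bound: P[∪_{i=1}^{5} A_i] ≤ Σ_i P[A_i] ≤ 5·p = 5·(1/20) = 1/4.
Numerically: 1/4 ≈ 0.2500000.
Is 1/4 < 1? YES.
Since P[∪ A_i] ≤ 1/4 < 1, the complement has P[∩ A_i^c] ≥ 1 − 1/4 = 3/4 > 0, so some outcome avoids every A_i.

5·p = 1/4 ≈ 0.2500000; existence CERTIFIED by the union bound.


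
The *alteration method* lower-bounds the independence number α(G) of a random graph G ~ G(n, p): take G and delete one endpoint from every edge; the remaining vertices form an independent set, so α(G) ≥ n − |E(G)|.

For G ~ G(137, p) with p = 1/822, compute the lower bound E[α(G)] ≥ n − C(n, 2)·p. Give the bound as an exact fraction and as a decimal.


E[|E(G)|] = C(137, 2)·p = 9316 · (1/822) = 34/3.
E[α(G)] ≥ n − E[|E(G)|] = 137 − 34/3 = 377/3.
Numerically: ≈ 125.666667.
(This is only a lower bound; the true E[α(G)] may be larger.)

E[α(G)] ≥ 377/3 ≈ 125.666667.


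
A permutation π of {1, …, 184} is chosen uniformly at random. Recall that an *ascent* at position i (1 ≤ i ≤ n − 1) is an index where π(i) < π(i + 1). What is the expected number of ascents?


Write X = Σ X_I over i = 1, …, 183, with X_I the indicator of one ascent.
There are 183 indicators.
For each fixed i, the pair (π(i), π(i+1)) is a uniformly random ordered pair of distinct values from {1, …, 184}; by symmetry P[π(i) < π(i+1)] = 1/2.
By linearity: E[X] = 183 · (1/2) = (184 − 1) · (1/2) = 183/2 ≈ 91.500.

E[X] = 183/2 = 91.500.


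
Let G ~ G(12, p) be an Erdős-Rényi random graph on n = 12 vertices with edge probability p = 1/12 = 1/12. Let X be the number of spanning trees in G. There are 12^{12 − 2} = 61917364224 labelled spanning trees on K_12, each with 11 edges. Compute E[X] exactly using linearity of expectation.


K_12 has 12^{12 − 2} = 61917364224 labelled spanning trees.
For each such spanning tree H, let X_H = 1 if all 11 edges of H are present in G. Then P[X_H = 1] = p^{11} = (1/12)^{11} = 1/743008370688.
By linearity: E[X] = Σ_H E[X_H] = 61917364224 · p^{11} = 61917364224 · 1/743008370688 = 1/12.
Numerically: E[X] ≈ 0.0833333.

E[X] = 61917364224 · (1/12)^{11} = 1/12 ≈ 0.0833333.


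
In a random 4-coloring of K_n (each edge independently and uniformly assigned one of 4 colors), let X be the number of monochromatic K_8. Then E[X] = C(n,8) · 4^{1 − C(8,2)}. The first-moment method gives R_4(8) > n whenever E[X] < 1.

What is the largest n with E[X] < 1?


We need C(n, 8) · 4^{1 − 28} < 1, i.e. C(n, 8) < 4^{28 − 1} = 18014398509481984.
Check values of n near the boundary:
  n = 405: C(405, 8) = 16745853821188050; 16745853821188050 < 18014398509481984? YES
  n = 406: C(406, 8) = 17082453897995850; 17082453897995850 < 18014398509481984? YES
  n = 407: C(407, 8) = 17424959239309050; 17424959239309050 < 18014398509481984? YES
  n = 408: C(408, 8) = 17773458424095231; 17773458424095231 < 18014398509481984? YES
  n = 409: C(409, 8) = 18128041135797879; 18128041135797879 < 18014398509481984? NO
  n = 410: C(410, 8) = 18488798173326195; 18488798173326195 < 18014398509481984? NO
  n = 411: C(411, 8) = 18855821462126715; 18855821462126715 < 18014398509481984? NO
The largest n with C(n, 8) < 18014398509481984 is n = 408 (where E[X] = 17773458424095231/18014398509481984 ≈ 0.9866251). Hence R_4(8) > 408, i.e. R_4(8) ≥ 409.

Largest n = 408; hence R_4(8) > 408.


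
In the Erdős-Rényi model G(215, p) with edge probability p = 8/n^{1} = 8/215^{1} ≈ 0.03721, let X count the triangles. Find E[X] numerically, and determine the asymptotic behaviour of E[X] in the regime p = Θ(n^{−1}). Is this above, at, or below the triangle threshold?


Number of potential triangles: C(215, 3) = 1633355.
Each occurs with probability p³ ≈ (0.03721)³ ≈ 5.151748e-05.
By linearity: E[X] = C(215, 3)·p³ ≈ 1633355 · 5.151748e-05 ≈ 84.1463.
Here α = 1, so p = 8/n is exactly at the triangle threshold p ~ 1/n. Asymptotically E[X] → c³/6 = 8³/6 = 256/3 ≈ 85.3333, a bounded constant. In this regime the triangle count is asymptotically Poisson(c³/6).

E[X] ≈ 84.1463; in regime p = Θ(1/n^{1}) E[X] stays bounded (at the triangle threshold p ~ 1/n).


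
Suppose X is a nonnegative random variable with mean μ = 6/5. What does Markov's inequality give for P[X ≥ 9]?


μ = E[X] = 6/5, a = 9.
Markov: P[X ≥ 9] ≤ μ/a = (6/5)/9 = 2/15.
Numerically: ≈ 0.13333.
(Since a = 9 > μ = 1.20000, the bound 2/15 is < 1 and informative.)

P[X ≥ 9] ≤ 2/15 ≈ 0.13333.


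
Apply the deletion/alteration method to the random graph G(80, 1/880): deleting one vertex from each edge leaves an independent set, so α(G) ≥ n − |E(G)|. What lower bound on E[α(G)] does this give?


E[|E(G)|] = C(80, 2)·p = 3160 · (1/880) = 79/22.
E[α(G)] ≥ n − E[|E(G)|] = 80 − 79/22 = 1681/22.
Numerically: ≈ 76.40909.
(This is only a lower bound; the true E[α(G)] may be larger.)

E[α(G)] ≥ 1681/22 ≈ 76.40909.


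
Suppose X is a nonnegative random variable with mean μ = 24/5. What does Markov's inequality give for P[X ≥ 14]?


μ = E[X] = 24/5, a = 14.
Markov: P[X ≥ 14] ≤ μ/a = (24/5)/14 = 12/35.
Numerically: ≈ 0.3429.
(Since a = 14 > μ = 4.8000, the bound 12/35 is < 1 and informative.)

P[X ≥ 14] ≤ 12/35 ≈ 0.3429.


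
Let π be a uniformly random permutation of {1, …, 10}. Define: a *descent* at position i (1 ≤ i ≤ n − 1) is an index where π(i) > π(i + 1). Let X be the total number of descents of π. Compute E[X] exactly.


Write X = Σ X_I over i = 1, …, 9, with X_I the indicator of one descent.
There are 9 indicators.
For each fixed i, the pair (π(i), π(i+1)) is a uniformly random ordered pair of distinct values from {1, …, 10}; by symmetry P[π(i) > π(i+1)] = 1/2.
By linearity: E[X] = 9 · (1/2) = (10 − 1) · (1/2) = 9/2 ≈ 4.50000.

E[X] = 9/2 = 4.50000.


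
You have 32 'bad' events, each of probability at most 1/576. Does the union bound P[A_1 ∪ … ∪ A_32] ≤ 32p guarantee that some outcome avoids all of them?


Union bound: P[∪_{i=1}^{32} A_i] ≤ Σ_i P[A_i] ≤ 32·p = 32·(1/576) = 1/18.
Numerically: 1/18 ≈ 0.0556.
Is 1/18 < 1? YES.
Since P[∪ A_i] ≤ 1/18 < 1, the complement has P[∩ A_i^c] ≥ 1 − 1/18 = 17/18 > 0, so some outcome avoids every A_i.

32·p = 1/18 ≈ 0.0556; existence CERTIFIED by the union bound.


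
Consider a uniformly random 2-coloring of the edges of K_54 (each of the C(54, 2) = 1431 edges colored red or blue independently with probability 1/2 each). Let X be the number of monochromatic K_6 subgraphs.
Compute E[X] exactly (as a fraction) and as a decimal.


Let X = Σ_S X_S over the C(54, 6) = 25827165 subsets S of size 6, where X_S = 1 if the K_6 on S is monochromatic.
For a fixed S, the K_6 on S has C(6, 2) = 15 edges. P[all 15 edges red] = (1/2)^15, and likewise for blue, so P[monochromatic] = 2·(1/2)^15 = 2^{1 − 15} = 1/16384.
By linearity of expectation: E[X] = C(54, 6) · 2^{1 − 15} = 25827165 · 1/16384 = 25827165/16384.
Numerically: E[X] ≈ 1576.3651.

E[X] = C(54,6)·2^(1−C(6,2)) = 25827165/16384 ≈ 1576.3651.


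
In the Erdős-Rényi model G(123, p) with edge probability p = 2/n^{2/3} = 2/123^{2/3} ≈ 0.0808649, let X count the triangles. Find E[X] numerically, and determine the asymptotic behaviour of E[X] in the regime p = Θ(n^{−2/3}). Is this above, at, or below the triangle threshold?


Number of potential triangles: C(123, 3) = 302621.
Each occurs with probability p³ ≈ (0.0808649)³ ≈ 5.28785776e-04.
By linearity: E[X] = C(123, 3)·p³ ≈ 302621 · 5.28785776e-04 ≈ 160.021680.
Since α = 2/3 < 1, p = c/n^{2/3} ≫ 1/n is above the triangle threshold p ~ 1/n. Asymptotically E[X] ~ (c³/6)·n^{3(1−α)} = (2³/6)·n^{1} → ∞; triangles are abundant w.h.p.

E[X] ≈ 160.021680; in regime p = Θ(1/n^{2/3}) E[X] diverges (above the triangle threshold p ~ 1/n).


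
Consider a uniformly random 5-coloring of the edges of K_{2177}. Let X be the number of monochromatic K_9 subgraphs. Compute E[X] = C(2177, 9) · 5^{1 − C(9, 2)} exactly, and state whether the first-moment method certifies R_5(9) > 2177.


E[X] = C(2177, 9) · 5^{1 − 36} = 2976951400847999984172400 · 5^{−35} = 2976951400847999984172400/2910383045673370361328125.
As a reduced fraction: E[X] = 119078056033919999366896/116415321826934814453125 ≈ 1.0228727.
Is E[X] < 1? NO.
Since E[X] ≥ 1, the first-moment bound is inconclusive at n = 2177; it does NOT by itself certify R_5(9) > 2177.

E[X] = 119078056033919999366896/116415321826934814453125 ≈ 1.0228727; E[X] ≥ 1; first-moment method inconclusive here.


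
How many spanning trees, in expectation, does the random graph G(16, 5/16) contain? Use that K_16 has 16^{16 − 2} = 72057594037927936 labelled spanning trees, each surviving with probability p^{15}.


K_16 has 16^{16 − 2} = 72057594037927936 labelled spanning trees.
For each such spanning tree H, let X_H = 1 if all 15 edges of H are present in G. Then P[X_H = 1] = p^{15} = (5/16)^{15} = 30517578125/1152921504606846976.
Summing the indicators: E[X] = Σ_H E[X_H] = 72057594037927936 · p^{15} = 72057594037927936 · 30517578125/1152921504606846976 = 30517578125/16.
Numerically: E[X] ≈ 1.9073e+09.

E[X] = 72057594037927936 · (5/16)^{15} = 30517578125/16 ≈ 1.9073e+09.


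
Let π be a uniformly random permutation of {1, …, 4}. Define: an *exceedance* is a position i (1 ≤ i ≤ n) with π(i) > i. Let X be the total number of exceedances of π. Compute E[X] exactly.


Write X = Σ_{i=1}^{4} X_i, where X_i = 1_{π(i) > i}.
For each fixed i, π(i) is uniform over {1, …, 4} (marginal of a uniform permutation), so P[π(i) > i] = (n − i)/n. Summing: Σ_{i=1}^{4} (n − i)/n = (0 + 1 + … + 3)/4 = 4(4 − 1)/(2·4) = (4 − 1)/2.
Hence E[X] = Σ_{i=1}^{4} (4 − i)/4 = 3/2 ≈ 1.50000.

E[X] = 3/2 = 1.50000.


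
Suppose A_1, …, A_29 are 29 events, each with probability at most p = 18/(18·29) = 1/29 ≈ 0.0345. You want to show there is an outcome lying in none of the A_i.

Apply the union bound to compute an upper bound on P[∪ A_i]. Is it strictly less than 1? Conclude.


Union bound: P[∪_{i=1}^{29} A_i] ≤ Σ_i P[A_i] ≤ 29·p = 29·(1/29) = 1.
Numerically: 1 ≈ 1.0000.
Is 1 < 1? NO.
Since the bound 1 is ≥ 1, the union bound is uninformative here; it does NOT by itself certify existence.

29·p = 1 ≈ 1.0000; existence NOT certified by the union bound.


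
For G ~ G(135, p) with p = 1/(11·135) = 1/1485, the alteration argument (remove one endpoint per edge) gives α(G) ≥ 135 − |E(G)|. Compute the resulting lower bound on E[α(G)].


E[|E(G)|] = C(135, 2)·p = 9045 · (1/1485) = 67/11.
E[α(G)] ≥ n − E[|E(G)|] = 135 − 67/11 = 1418/11.
Numerically: ≈ 128.90909.
(This is only a lower bound; the true E[α(G)] may be larger.)

E[α(G)] ≥ 1418/11 ≈ 128.90909.


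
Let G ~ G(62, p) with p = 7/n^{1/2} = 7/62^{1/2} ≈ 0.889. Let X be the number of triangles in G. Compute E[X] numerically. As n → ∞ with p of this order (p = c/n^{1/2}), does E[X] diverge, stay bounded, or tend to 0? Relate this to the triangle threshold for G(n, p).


Number of potential triangles: C(62, 3) = 37820.
Each occurs with probability p³ ≈ (0.889)³ ≈ 7.02597e-01.
By linearity: E[X] = C(62, 3)·p³ ≈ 37820 · 7.02597e-01 ≈ 26572.237.
Since α = 1/2 < 1, p = c/n^{1/2} ≫ 1/n is above the triangle threshold p ~ 1/n. Asymptotically E[X] ~ (c³/6)·n^{3(1−α)} = (7³/6)·n^{1.5} → ∞; triangles are abundant w.h.p.

E[X] ≈ 26572.237; in regime p = Θ(1/n^{1/2}) E[X] diverges (above the triangle threshold p ~ 1/n).


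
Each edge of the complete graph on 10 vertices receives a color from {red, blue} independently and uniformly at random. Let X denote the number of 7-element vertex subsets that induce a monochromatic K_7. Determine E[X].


Let X = Σ_S X_S over the C(10, 7) = 120 subsets S of size 7, where X_S = 1 if the K_7 on S is monochromatic.
For a fixed S, the K_7 on S has C(7, 2) = 21 edges. P[all 21 edges red] = (1/2)^21, and likewise for blue, so P[monochromatic] = 2·(1/2)^21 = 2^{1 − 21} = 1/1048576.
By linearity of expectation: E[X] = C(10, 7) · 2^{1 − 21} = 120 · 1/1048576 = 15/131072.
Numerically: E[X] ≈ 0.00011.

E[X] = C(10,7)·2^(1−C(7,2)) = 15/131072 ≈ 0.00011.


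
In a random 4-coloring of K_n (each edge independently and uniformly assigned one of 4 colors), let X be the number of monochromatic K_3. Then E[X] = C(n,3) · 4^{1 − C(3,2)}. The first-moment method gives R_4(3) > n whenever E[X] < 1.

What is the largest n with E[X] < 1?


We need C(n, 3) · 4^{1 − 3} < 1, i.e. C(n, 3) < 4^{3 − 1} = 16.
Check values of n near the boundary:
  n = 4: C(4, 3) = 4; 4 < 16? YES
  n = 5: C(5, 3) = 10; 10 < 16? YES
  n = 6: C(6, 3) = 20; 20 < 16? NO
  n = 7: C(7, 3) = 35; 35 < 16? NO
The largest n with C(n, 3) < 16 is n = 5 (where E[X] = 5/8 ≈ 0.6250000). Hence R_4(3) > 5, i.e. R_4(3) ≥ 6.

Largest n = 5; hence R_4(3) > 5.


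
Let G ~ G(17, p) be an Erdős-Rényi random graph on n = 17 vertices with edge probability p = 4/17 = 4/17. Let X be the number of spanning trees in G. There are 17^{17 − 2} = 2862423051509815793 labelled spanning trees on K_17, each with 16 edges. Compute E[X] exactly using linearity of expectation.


K_17 has 17^{17 − 2} = 2862423051509815793 labelled spanning trees.
For each such spanning tree H, let X_H = 1 if all 16 edges of H are present in G. Then P[X_H = 1] = p^{16} = (4/17)^{16} = 4294967296/48661191875666868481.
Summing the indicators: E[X] = Σ_H E[X_H] = 2862423051509815793 · p^{16} = 2862423051509815793 · 4294967296/48661191875666868481 = 4294967296/17.
Numerically: E[X] ≈ 2.53e+08.

E[X] = 2862423051509815793 · (4/17)^{16} = 4294967296/17 ≈ 2.53e+08.


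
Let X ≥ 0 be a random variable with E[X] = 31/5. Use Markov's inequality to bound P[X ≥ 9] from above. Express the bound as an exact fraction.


μ = E[X] = 31/5, a = 9.
Markov: P[X ≥ 9] ≤ μ/a = (31/5)/9 = 31/45.
Numerically: ≈ 0.6889.
(Since a = 9 > μ = 6.2000, the bound 31/45 is < 1 and informative.)

P[X ≥ 9] ≤ 31/45 ≈ 0.6889.


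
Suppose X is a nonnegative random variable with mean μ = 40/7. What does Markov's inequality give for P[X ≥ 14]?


μ = E[X] = 40/7, a = 14.
Markov: P[X ≥ 14] ≤ μ/a = (40/7)/14 = 20/49.
Numerically: ≈ 0.408.
(Since a = 14 > μ = 5.714, the bound 20/49 is < 1 and informative.)

P[X ≥ 14] ≤ 20/49 ≈ 0.408.


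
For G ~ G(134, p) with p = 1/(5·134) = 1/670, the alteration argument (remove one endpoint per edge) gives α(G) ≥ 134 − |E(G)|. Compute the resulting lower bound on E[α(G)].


E[|E(G)|] = C(134, 2)·p = 8911 · (1/670) = 133/10.
E[α(G)] ≥ n − E[|E(G)|] = 134 − 133/10 = 1207/10.
Numerically: ≈ 120.7000.
(This is only a lower bound; the true E[α(G)] may be larger.)

E[α(G)] ≥ 1207/10 ≈ 120.7000.


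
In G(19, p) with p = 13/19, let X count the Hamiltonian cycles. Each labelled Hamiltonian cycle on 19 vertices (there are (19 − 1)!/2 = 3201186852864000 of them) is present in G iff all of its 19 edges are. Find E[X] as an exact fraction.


K_19 has (19 − 1)!/2 = 3201186852864000 labelled Hamiltonian cycles.
For each such Hamiltonian cycle H, let X_H = 1 if all 19 edges of H are present in G. Then P[X_H = 1] = p^{19} = (13/19)^{19} = 1461920290375446110677/1978419655660313589123979.
Summing the indicators: E[X] = Σ_H E[X_H] = 3201186852864000 · p^{19} = 3201186852864000 · 1461920290375446110677/1978419655660313589123979 = 4679880013484999364018134658428928000/1978419655660313589123979.
Numerically: E[X] ≈ 2.37e+12.

E[X] = 3201186852864000 · (13/19)^{19} = 4679880013484999364018134658428928000/1978419655660313589123979 ≈ 2.37e+12.


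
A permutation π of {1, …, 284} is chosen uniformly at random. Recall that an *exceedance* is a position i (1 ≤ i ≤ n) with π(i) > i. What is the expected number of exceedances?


Write X = Σ_{i=1}^{284} X_i, where X_i = 1_{π(i) > i}.
For each fixed i, π(i) is uniform over {1, …, 284} (marginal of a uniform permutation), so P[π(i) > i] = (n − i)/n. Summing: Σ_{i=1}^{284} (n − i)/n = (0 + 1 + … + 283)/284 = 284(284 − 1)/(2·284) = (284 − 1)/2.
Hence E[X] = Σ_{i=1}^{284} (284 − i)/284 = 283/2 ≈ 141.50000.

E[X] = 283/2 = 141.50000.
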